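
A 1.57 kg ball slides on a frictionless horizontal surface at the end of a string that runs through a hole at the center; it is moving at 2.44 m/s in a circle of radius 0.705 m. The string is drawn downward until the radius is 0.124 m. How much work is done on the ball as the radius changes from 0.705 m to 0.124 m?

W ≈ 146 J

Central (radial) force ⇒ zero torque about the center ⇒ m v r is constant.
v₂ = v₁ r₁ / r₂ = (2.44)(0.705) / (0.124) = 13.87 m/s.
W = ΔKE = ½m(v₂² − v₁²) = 146.4 J.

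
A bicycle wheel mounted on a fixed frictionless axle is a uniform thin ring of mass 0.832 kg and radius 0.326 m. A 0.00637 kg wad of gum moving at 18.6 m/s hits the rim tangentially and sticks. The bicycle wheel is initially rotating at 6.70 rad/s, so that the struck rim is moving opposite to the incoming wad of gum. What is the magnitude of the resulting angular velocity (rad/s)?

About the axle the impulsive forces during the collision are internal, so angular momentum about that axis is conserved.
I_p = (0.832)(0.326)² = 0.08842 kg·m². Taking the sense of the wad of gum's angular momentum as positive, L_{wad} = m v R = (0.00637)(18.6)(0.326) = 0.03863 kg·m²/s.
L_i = −I_p ω_p + m v R = −(0.08842)(6.70) + 0.03863 = -0.5538 kg·m²/s.
After sticking, I_f = I_p + m R² = 0.08842 + (0.00637)(0.326)² = 0.08910 kg·m².
ω_f = L_i / I_f = -0.5538 / 0.08910 = -6.216 rad/s.

|ω_f| ≈ 6.22 rad/s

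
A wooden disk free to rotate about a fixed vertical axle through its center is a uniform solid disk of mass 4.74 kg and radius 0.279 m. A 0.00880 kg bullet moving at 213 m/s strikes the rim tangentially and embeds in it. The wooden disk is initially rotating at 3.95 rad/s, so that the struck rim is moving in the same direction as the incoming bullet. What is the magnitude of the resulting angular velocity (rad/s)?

|ω_f| ≈ 6.76 rad/s

The axle reaction passes through the axle and exerts no torque about it; angular momentum about the axle is conserved through the impact.
I_p = ½(4.74)(0.279)² = 0.1845 kg·m². Taking the sense of the bullet's angular momentum as positive, L_{bullet} = m v R = (0.00880)(213)(0.279) = 0.5230 kg·m²/s.
L_i = +I_p ω_p + m v R = +(0.1845)(3.95) + 0.5230 = 1.252 kg·m²/s.
After sticking, I_f = I_p + m R² = 0.1845 + (0.00880)(0.279)² = 0.1852 kg·m².
ω_f = L_i / I_f = 1.252 / 0.1852 = 6.760 rad/s.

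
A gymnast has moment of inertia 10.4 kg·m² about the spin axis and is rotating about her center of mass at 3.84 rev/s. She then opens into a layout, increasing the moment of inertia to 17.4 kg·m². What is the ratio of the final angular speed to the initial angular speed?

Angular momentum about the spin axis is conserved since the torque about it is zero.
ω₂/ω₁ = I₁/I₂ = 10.40 / 17.40 = 0.5977.

ω₂/ω₁ ≈ 0.598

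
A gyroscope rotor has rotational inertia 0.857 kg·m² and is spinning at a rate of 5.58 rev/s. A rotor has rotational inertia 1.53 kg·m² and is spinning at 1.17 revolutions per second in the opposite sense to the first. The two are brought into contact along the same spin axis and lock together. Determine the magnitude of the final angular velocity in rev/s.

|ω_f| ≈ 1.25 rev/s

No external torque acts about the common axis, so total angular momentum is conserved.
Taking A's sense as positive: L = (0.8570)(5.58) − (1.530)(1.17) = 2.992 kg·m²·rev/s.
Combined I = 0.8570 + 1.530 = 2.387 kg·m².
ω_f = L / I = 2.992 / 2.387 = 1.253 rev/s.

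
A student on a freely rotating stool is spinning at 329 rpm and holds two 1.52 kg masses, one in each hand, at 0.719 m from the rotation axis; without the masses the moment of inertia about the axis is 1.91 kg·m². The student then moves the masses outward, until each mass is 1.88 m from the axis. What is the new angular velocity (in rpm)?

ω₂ ≈ 90.5 rpm

No external torque acts about the spin axis, so angular momentum is conserved.
I₁ = 1.91 + 2(1.52)(0.719)² = 3.482 kg·m²; I₂ = 1.91 + 2(1.52)(1.88)² = 12.65 kg·m².
ω₂ = I₁ω₁ / I₂ = (3.482)(329 rpm) / (12.65) = 90.52 rpm.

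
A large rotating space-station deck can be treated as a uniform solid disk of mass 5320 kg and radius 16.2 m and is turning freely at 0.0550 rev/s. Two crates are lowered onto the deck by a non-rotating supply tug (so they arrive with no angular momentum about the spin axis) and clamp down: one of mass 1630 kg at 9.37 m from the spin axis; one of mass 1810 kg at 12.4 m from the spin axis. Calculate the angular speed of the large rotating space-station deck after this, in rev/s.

No external torque acts about the spin axis; L_before = L_after.
I_p = ½(5320)(16.2)² = 6.981e+05 kg·m².
Added inertia Σmr² = (1630)(9.37)² + (1810)(12.4)² = 4.214e+05 kg·m²; I_f = 6.981e+05 + 4.214e+05 = 1.120e+06 kg·m².
ω_f = I_p ω_i / I_f = (6.981e+05)(0.0550) / 1.120e+06 = 0.03430 rev/s.

ω_f ≈ 0.0343 rev/s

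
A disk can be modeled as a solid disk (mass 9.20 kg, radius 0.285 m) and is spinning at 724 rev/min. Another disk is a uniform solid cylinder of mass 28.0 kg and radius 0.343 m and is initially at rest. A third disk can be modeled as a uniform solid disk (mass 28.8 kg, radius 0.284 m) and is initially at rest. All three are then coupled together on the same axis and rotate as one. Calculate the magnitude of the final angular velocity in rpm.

The coupling torques are internal; angular momentum about the shared axis is conserved.
Moments of inertia: I_A = ½(9.20)(0.285)² = 0.3736 kg·m²; I_B = ½(28.0)(0.343)² = 1.647 kg·m²; I_C = ½(28.8)(0.284)² = 1.161 kg·m².
Taking A's sense as positive: L = (0.3736)(724) = 270.5 kg·m²·rpm.
Combined I = 0.3736 + 1.647 + 1.161 = 3.182 kg·m².
ω_f = L / I = 270.5 / 3.182 = 85.01 rpm.

|ω_f| ≈ 85.0 rpm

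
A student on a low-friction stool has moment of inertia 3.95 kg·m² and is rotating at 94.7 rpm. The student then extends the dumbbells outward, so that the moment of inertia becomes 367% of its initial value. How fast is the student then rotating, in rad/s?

ω₂ ≈ 2.70 rad/s

No external torque acts about the spin axis, so angular momentum is conserved.
I₂ = 3.67 × 3.95 = 14.50 kg·m².
ω₂ = I₁ω₁ / I₂ = (3.950)(94.7 rpm) / (14.50) = 25.80 rpm = 2.702 rad/s.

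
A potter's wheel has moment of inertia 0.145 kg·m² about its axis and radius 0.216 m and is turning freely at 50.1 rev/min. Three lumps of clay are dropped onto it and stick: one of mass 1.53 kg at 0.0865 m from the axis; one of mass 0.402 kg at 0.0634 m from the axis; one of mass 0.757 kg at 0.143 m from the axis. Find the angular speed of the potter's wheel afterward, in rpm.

No external torque acts about the axis; L_before = L_after.
Added inertia Σmr² = (1.53)(0.0865)² + (0.402)(0.0634)² + (0.757)(0.143)² = 0.02854 kg·m²; I_f = 0.1450 + 0.02854 = 0.1735 kg·m².
ω_f = I_p ω_i / I_f = (0.1450)(50.1) / 0.1735 = 41.86 rpm.

ω_f ≈ 41.9 rpm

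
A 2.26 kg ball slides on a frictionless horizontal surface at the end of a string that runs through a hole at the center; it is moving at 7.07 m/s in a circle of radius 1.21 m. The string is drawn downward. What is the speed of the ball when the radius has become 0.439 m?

Central (radial) force ⇒ zero torque about the center ⇒ m v r is constant.
v₂ = v₁ r₁ / r₂ = (7.07)(1.21) / (0.439) = 19.49 m/s.

v₂ ≈ 19.5 m/s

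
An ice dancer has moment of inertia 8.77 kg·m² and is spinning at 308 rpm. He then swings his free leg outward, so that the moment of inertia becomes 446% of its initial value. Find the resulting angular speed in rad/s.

ω₂ ≈ 7.23 rad/s

With no external torque about the axis, L is conserved: I₁ω₁ = I₂ω₂.
I₂ = 4.46 × 8.77 = 39.11 kg·m².
ω₂ = I₁ω₁ / I₂ = (8.770)(308 rpm) / (39.11) = 69.06 rpm = 7.232 rad/s.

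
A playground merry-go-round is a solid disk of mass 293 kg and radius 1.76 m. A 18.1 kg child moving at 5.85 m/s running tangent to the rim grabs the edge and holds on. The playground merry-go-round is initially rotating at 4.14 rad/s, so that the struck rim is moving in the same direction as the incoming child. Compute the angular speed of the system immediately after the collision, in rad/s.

About the axle the impulsive forces during the collision are internal, so angular momentum about that axis is conserved.
I_p = ½(293)(1.76)² = 453.8 kg·m². Taking the sense of the child's angular momentum as positive, L_{child} = m v R = (18.1)(5.85)(1.76) = 186.4 kg·m²/s.
L_i = +I_p ω_p + m v R = +(453.8)(4.14) + 186.4 = 2065 kg·m²/s.
After sticking, I_f = I_p + m R² = 453.8 + (18.1)(1.76)² = 509.9 kg·m².
ω_f = L_i / I_f = 2065 / 509.9 = 4.050 rad/s.

|ω_f| ≈ 4.05 rad/s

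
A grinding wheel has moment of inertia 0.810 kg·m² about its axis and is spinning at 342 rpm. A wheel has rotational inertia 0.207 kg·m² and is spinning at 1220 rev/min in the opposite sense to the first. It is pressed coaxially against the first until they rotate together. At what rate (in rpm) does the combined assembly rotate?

|ω_f| ≈ 24.1 rpm

The coupling torques are internal; angular momentum about the shared axis is conserved.
Taking A's sense as positive: L = (0.8100)(342) − (0.2070)(1220) = 24.48 kg·m²·rpm.
Combined I = 0.8100 + 0.2070 = 1.017 kg·m².
ω_f = L / I = 24.48 / 1.017 = 24.07 rpm.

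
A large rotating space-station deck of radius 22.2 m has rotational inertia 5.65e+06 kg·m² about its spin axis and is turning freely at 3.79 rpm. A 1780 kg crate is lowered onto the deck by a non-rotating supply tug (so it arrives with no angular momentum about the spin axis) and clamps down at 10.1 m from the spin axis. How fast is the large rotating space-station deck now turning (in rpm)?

The added mass arrives with no angular momentum about the spin axis, and any external torque about the spin axis is negligible, so the system's angular momentum is conserved.
Added inertia Σmr² = (1780)(10.1)² = 1.816e+05 kg·m²; I_f = 5.650e+06 + 1.816e+05 = 5.832e+06 kg·m².
ω_f = I_p ω_i / I_f = (5.650e+06)(3.79) / 5.832e+06 = 3.672 rpm.

ω_f ≈ 3.67 rpm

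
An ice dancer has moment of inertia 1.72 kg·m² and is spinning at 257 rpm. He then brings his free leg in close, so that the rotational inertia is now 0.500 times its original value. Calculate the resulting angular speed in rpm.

No external torque acts about the spin axis, so angular momentum is conserved.
I₂ = 0.500 × 1.72 = 0.8600 kg·m².
ω₂ = I₁ω₁ / I₂ = (1.720)(257 rpm) / (0.8600) = 514.0 rpm.

ω₂ ≈ 514 rpm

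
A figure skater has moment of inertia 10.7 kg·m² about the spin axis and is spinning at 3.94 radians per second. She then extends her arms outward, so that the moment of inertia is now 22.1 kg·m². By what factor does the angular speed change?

ω₂/ω₁ ≈ 0.484

No external torque acts about the spin axis, so angular momentum is conserved.
ω₂/ω₁ = I₁/I₂ = 10.70 / 22.10 = 0.4842.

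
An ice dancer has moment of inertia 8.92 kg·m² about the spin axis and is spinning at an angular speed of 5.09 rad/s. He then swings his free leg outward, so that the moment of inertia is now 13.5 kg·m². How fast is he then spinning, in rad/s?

ω₂ ≈ 3.36 rad/s

Angular momentum about the spin axis is conserved since the torque about it is zero.
ω₂ = I₁ω₁ / I₂ = (8.920)(5.09 rad/s) / (13.50) = 3.363 rad/s.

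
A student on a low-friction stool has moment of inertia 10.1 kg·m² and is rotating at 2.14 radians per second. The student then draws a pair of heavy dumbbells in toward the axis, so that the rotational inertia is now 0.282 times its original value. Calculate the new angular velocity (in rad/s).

No external torque acts about the spin axis, so angular momentum is conserved.
I₂ = 0.282 × 10.1 = 2.848 kg·m².
ω₂ = I₁ω₁ / I₂ = (10.10)(2.14 rad/s) / (2.848) = 7.589 rad/s.

ω₂ ≈ 7.59 rad/s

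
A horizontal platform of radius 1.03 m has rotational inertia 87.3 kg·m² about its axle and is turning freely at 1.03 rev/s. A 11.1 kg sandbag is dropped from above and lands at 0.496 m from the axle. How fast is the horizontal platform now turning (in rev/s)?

No external torque acts about the axle; L_before = L_after.
Added inertia Σmr² = (11.1)(0.496)² = 2.731 kg·m²; I_f = 87.30 + 2.731 = 90.03 kg·m².
ω_f = I_p ω_i / I_f = (87.30)(1.03) / 90.03 = 0.9988 rev/s.

ω_f ≈ 0.999 rev/s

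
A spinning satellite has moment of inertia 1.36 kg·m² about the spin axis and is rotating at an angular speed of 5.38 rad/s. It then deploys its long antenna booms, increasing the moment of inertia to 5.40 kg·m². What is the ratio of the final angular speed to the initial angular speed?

ω₂/ω₁ ≈ 0.252

No external torque acts about the spin axis, so angular momentum is conserved.
ω₂/ω₁ = I₁/I₂ = 1.360 / 5.400 = 0.2519.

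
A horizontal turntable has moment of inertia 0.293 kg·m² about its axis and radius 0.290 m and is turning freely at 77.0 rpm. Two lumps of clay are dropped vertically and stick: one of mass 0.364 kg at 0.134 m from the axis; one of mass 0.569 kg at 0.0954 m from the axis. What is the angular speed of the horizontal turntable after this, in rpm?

ω_f ≈ 74.0 rpm

No external torque acts about the axis; L_before = L_after.
Added inertia Σmr² = (0.364)(0.134)² + (0.569)(0.0954)² = 0.01171 kg·m²; I_f = 0.2930 + 0.01171 = 0.3047 kg·m².
ω_f = I_p ω_i / I_f = (0.2930)(77.0) / 0.3047 = 74.04 rpm.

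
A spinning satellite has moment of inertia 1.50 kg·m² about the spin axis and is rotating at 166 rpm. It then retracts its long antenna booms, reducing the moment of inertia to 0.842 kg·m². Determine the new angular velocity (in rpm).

ω₂ ≈ 296 rpm

Angular momentum about the spin axis is conserved since the torque about it is zero.
ω₂ = I₁ω₁ / I₂ = (1.500)(166 rpm) / (0.8420) = 295.7 rpm.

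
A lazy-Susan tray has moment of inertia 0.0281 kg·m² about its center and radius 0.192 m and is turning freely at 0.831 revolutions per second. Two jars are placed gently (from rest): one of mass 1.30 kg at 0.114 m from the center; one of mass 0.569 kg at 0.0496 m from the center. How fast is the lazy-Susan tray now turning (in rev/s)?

ω_f ≈ 0.503 rev/s

No external torque acts about the center; L_before = L_after.
Added inertia Σmr² = (1.30)(0.114)² + (0.569)(0.0496)² = 0.01829 kg·m²; I_f = 0.02810 + 0.01829 = 0.04639 kg·m².
ω_f = I_p ω_i / I_f = (0.02810)(0.831) / 0.04639 = 0.5033 rev/s.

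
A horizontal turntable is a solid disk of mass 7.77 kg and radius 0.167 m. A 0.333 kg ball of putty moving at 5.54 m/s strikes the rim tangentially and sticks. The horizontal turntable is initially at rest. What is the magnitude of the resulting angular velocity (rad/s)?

|ω_f| ≈ 2.62 rad/s

The axle reaction passes through the axle and exerts no torque about it; angular momentum about the axle is conserved through the impact.
I_p = ½(7.77)(0.167)² = 0.1083 kg·m². Taking the sense of the ball of putty's angular momentum as positive, L_{ball} = m v R = (0.333)(5.54)(0.167) = 0.3081 kg·m²/s.
L_i = 0 + 0.3081 = 0.3081 kg·m²/s.
After sticking, I_f = I_p + m R² = 0.1083 + (0.333)(0.167)² = 0.1176 kg·m².
ω_f = L_i / I_f = 0.3081 / 0.1176 = 2.619 rad/s.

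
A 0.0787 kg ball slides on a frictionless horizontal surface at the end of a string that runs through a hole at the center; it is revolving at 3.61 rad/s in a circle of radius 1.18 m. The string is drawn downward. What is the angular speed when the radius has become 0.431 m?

ω₂ ≈ 27.1 rad/s

No torque about the axis ⇒ m r₁² ω₁ = m r₂² ω₂.
ω₂ = ω₁ (r₁/r₂)² = (3.61)(1.18/0.431)² = 27.06 rad/s.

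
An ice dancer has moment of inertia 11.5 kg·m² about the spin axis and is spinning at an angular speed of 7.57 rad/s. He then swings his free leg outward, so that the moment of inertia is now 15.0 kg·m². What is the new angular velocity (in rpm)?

No external torque acts about the spin axis, so angular momentum is conserved.
ω₂ = I₁ω₁ / I₂ = (11.50)(7.57 rad/s) / (15.00) = 5.804 rad/s = 55.42 rpm.

ω₂ ≈ 55.4 rpm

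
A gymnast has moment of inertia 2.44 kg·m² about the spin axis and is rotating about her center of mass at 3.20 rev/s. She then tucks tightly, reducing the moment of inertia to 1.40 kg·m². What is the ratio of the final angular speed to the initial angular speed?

ω₂/ω₁ ≈ 1.74

With no external torque about the axis, L is conserved: I₁ω₁ = I₂ω₂.
ω₂/ω₁ = I₁/I₂ = 2.440 / 1.400 = 1.743.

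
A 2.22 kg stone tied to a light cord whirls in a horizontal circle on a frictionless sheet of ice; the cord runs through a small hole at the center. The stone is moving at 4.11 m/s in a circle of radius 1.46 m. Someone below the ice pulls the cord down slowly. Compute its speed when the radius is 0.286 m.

Central (radial) force ⇒ zero torque about the center ⇒ m v r is constant.
v₂ = v₁ r₁ / r₂ = (4.11)(1.46) / (0.286) = 20.98 m/s.

v₂ ≈ 21.0 m/s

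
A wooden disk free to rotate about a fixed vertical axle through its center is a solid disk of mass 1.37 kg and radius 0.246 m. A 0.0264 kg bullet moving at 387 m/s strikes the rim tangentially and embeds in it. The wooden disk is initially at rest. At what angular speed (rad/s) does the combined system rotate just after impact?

The axle reaction passes through the axle and exerts no torque about it; angular momentum about the axle is conserved through the impact.
I_p = ½(1.37)(0.246)² = 0.04145 kg·m². Taking the sense of the bullet's angular momentum as positive, L_{bullet} = m v R = (0.0264)(387)(0.246) = 2.513 kg·m²/s.
L_i = 0 + 2.513 = 2.513 kg·m²/s.
After sticking, I_f = I_p + m R² = 0.04145 + (0.0264)(0.246)² = 0.04305 kg·m².
ω_f = L_i / I_f = 2.513 / 0.04305 = 58.38 rad/s.

|ω_f| ≈ 58.4 rad/s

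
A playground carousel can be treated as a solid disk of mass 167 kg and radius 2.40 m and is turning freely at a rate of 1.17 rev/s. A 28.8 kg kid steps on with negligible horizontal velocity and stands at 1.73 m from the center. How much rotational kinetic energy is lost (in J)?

energy lost ≈ 1980 J

The added mass arrives with no angular momentum about the center, and any external torque about the center is negligible, so the system's angular momentum is conserved.
I_p = ½(167)(2.40)² = 481.0 kg·m².
Added inertia Σmr² = (28.8)(1.73)² = 86.20 kg·m²; I_f = 481.0 + 86.20 = 567.2 kg·m².
ω_f = I_p ω_i / I_f = (481.0)(1.17) / 567.2 = 0.9922 rev/s.
KE_i = ½(481.0)(7.351 rad/s)² = 13000 J; KE_f = ½(567.2)(6.234)² = 11020 J.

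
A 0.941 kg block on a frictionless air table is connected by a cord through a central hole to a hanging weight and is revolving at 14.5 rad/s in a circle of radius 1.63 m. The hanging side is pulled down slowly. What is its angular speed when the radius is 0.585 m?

ω₂ ≈ 113 rad/s

The constraining force is radial, so m r² ω about the center is conserved.
ω₂ = ω₁ (r₁/r₂)² = (14.5)(1.63/0.585)² = 112.6 rad/s.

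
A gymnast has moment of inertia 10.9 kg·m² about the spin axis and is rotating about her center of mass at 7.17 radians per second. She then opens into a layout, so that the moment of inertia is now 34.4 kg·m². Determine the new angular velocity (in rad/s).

ω₂ ≈ 2.27 rad/s

No external torque acts about the spin axis, so angular momentum is conserved.
ω₂ = I₁ω₁ / I₂ = (10.90)(7.17 rad/s) / (34.40) = 2.272 rad/s.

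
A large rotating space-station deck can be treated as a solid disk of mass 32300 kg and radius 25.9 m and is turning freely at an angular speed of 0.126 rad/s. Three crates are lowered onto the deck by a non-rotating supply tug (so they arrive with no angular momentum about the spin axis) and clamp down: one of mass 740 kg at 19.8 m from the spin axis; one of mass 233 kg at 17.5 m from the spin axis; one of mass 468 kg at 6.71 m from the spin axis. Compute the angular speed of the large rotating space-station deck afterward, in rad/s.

No external torque acts about the spin axis; L_before = L_after.
I_p = ½(32300)(25.9)² = 1.083e+07 kg·m².
Added inertia Σmr² = (740)(19.8)² + (233)(17.5)² + (468)(6.71)² = 3.825e+05 kg·m²; I_f = 1.083e+07 + 3.825e+05 = 1.122e+07 kg·m².
ω_f = I_p ω_i / I_f = (1.083e+07)(0.126) / 1.122e+07 = 0.1217 rad/s.

ω_f ≈ 0.122 rad/s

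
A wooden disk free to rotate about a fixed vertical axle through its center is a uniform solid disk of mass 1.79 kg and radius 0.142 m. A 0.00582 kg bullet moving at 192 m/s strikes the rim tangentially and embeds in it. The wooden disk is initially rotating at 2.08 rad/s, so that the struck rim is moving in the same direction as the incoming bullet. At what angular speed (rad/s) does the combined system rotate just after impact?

The axle reaction passes through the axle and exerts no torque about it; angular momentum about the axle is conserved through the impact.
I_p = ½(1.79)(0.142)² = 0.01805 kg·m². Taking the sense of the bullet's angular momentum as positive, L_{bullet} = m v R = (0.00582)(192)(0.142) = 0.1587 kg·m²/s.
L_i = +I_p ω_p + m v R = +(0.01805)(2.08) + 0.1587 = 0.1962 kg·m²/s.
After sticking, I_f = I_p + m R² = 0.01805 + (0.00582)(0.142)² = 0.01816 kg·m².
ω_f = L_i / I_f = 0.1962 / 0.01816 = 10.80 rad/s.

|ω_f| ≈ 10.8 rad/s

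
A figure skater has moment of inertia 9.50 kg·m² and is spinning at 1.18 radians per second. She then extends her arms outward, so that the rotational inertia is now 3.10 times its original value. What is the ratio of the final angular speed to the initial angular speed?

No external torque acts about the spin axis, so angular momentum is conserved.
I₂ = 3.10 × 9.50 = 29.45 kg·m².
ω₂/ω₁ = I₁/I₂ = 9.500 / 29.45 = 0.3226.

ω₂/ω₁ ≈ 0.323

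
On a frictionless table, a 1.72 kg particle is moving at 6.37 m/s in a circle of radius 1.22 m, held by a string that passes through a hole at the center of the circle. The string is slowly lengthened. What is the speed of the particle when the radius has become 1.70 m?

v₂ ≈ 4.57 m/s

Central (radial) force ⇒ zero torque about the center ⇒ m v r is constant.
v₂ = v₁ r₁ / r₂ = (6.37)(1.22) / (1.70) = 4.571 m/s.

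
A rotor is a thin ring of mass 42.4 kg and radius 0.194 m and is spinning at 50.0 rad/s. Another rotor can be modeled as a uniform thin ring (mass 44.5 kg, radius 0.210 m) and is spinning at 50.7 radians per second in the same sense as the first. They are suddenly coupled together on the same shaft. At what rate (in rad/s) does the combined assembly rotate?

No external torque acts about the common axis, so total angular momentum is conserved.
Moments of inertia: I_A = (42.4)(0.194)² = 1.596 kg·m²; I_B = (44.5)(0.210)² = 1.962 kg·m².
Taking A's sense as positive: L = (1.596)(50.0) + (1.962)(50.7) = 179.3 kg·m²·rad/s.
Combined I = 1.596 + 1.962 = 3.558 kg·m².
ω_f = L / I = 179.3 / 3.558 = 50.39 rad/s.

|ω_f| ≈ 50.4 rad/s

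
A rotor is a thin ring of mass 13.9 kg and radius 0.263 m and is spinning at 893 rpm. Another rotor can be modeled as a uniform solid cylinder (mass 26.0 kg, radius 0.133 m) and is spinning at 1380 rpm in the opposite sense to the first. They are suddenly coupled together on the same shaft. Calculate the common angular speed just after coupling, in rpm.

|ω_f| ≈ 454 rpm

The coupling torques are internal; angular momentum about the shared axis is conserved.
Moments of inertia: I_A = (13.9)(0.263)² = 0.9614 kg·m²; I_B = ½(26.0)(0.133)² = 0.2300 kg·m².
Taking A's sense as positive: L = (0.9614)(893) − (0.2300)(1380) = 541.2 kg·m²·rpm.
Combined I = 0.9614 + 0.2300 = 1.191 kg·m².
ω_f = L / I = 541.2 / 1.191 = 454.3 rpm.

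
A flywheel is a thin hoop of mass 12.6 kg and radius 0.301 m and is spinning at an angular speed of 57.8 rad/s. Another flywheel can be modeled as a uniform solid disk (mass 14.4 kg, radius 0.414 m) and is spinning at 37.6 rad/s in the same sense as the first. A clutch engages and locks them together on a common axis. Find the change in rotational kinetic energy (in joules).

ΔKE ≈ -121 J

The coupling torques are internal; angular momentum about the shared axis is conserved.
Moments of inertia: I_A = (12.6)(0.301)² = 1.142 kg·m²; I_B = ½(14.4)(0.414)² = 1.234 kg·m².
Taking A's sense as positive: L = (1.142)(57.8) + (1.234)(37.6) = 112.4 kg·m²·rad/s.
Combined I = 1.142 + 1.234 = 2.376 kg·m².
ω_f = L / I = 112.4 / 2.376 = 47.31 rad/s.
KE_i = ½ΣIω² = 2779 J; KE_f = ½(2.376)(47.31)² = 2658 J.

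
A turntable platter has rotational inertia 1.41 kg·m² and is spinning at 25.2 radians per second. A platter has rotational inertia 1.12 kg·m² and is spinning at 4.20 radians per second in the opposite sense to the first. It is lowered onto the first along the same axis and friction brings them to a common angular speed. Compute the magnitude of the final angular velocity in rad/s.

|ω_f| ≈ 12.2 rad/s

No external torque acts about the common axis, so total angular momentum is conserved.
Taking A's sense as positive: L = (1.410)(25.2) − (1.120)(4.20) = 30.83 kg·m²·rad/s.
Combined I = 1.410 + 1.120 = 2.530 kg·m².
ω_f = L / I = 30.83 / 2.530 = 12.18 rad/s.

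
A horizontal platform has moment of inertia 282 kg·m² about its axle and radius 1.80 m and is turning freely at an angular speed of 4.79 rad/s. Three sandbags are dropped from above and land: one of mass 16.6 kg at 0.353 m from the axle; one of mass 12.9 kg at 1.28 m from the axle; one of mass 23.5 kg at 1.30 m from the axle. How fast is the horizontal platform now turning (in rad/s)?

The added mass arrives with no angular momentum about the axle, and any external torque about the axle is negligible, so the system's angular momentum is conserved.
Added inertia Σmr² = (16.6)(0.353)² + (12.9)(1.28)² + (23.5)(1.30)² = 62.92 kg·m²; I_f = 282.0 + 62.92 = 344.9 kg·m².
ω_f = I_p ω_i / I_f = (282.0)(4.79) / 344.9 = 3.916 rad/s.

ω_f ≈ 3.92 rad/s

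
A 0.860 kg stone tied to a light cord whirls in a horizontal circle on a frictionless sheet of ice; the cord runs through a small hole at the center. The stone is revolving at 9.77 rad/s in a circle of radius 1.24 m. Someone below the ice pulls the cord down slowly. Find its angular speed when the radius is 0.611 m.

ω₂ ≈ 40.2 rad/s

No torque about the axis ⇒ m r₁² ω₁ = m r₂² ω₂.
ω₂ = ω₁ (r₁/r₂)² = (9.77)(1.24/0.611)² = 40.24 rad/s.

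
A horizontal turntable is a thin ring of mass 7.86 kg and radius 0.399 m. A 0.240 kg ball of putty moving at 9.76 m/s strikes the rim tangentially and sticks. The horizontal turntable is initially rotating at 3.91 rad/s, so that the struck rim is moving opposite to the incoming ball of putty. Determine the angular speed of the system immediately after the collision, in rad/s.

|ω_f| ≈ 3.07 rad/s

About the axle the impulsive forces during the collision are internal, so angular momentum about that axis is conserved.
I_p = (7.86)(0.399)² = 1.251 kg·m². Taking the sense of the ball of putty's angular momentum as positive, L_{ball} = m v R = (0.240)(9.76)(0.399) = 0.9346 kg·m²/s.
L_i = −I_p ω_p + m v R = −(1.251)(3.91) + 0.9346 = -3.958 kg·m²/s.
After sticking, I_f = I_p + m R² = 1.251 + (0.240)(0.399)² = 1.290 kg·m².
ω_f = L_i / I_f = -3.958 / 1.290 = -3.069 rad/s.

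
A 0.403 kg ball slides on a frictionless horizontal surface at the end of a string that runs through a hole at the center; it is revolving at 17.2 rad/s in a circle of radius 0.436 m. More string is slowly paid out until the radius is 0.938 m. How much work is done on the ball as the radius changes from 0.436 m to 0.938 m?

W ≈ -8.88 J

No torque about the axis ⇒ m r₁² ω₁ = m r₂² ω₂.
ω₂ = ω₁ (r₁/r₂)² = (17.2)(0.436/0.938)² = 3.716 rad/s.
W = ΔKE = ½m(v₂² − v₁²) = -8.884 J.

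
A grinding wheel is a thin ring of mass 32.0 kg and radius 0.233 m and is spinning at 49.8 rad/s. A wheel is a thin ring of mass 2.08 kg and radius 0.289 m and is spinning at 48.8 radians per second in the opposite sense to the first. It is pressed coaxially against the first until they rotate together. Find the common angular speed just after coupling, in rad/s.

|ω_f| ≈ 40.8 rad/s

No external torque acts about the common axis, so total angular momentum is conserved.
Moments of inertia: I_A = (32.0)(0.233)² = 1.737 kg·m²; I_B = (2.08)(0.289)² = 0.1737 kg·m².
Taking A's sense as positive: L = (1.737)(49.8) − (0.1737)(48.8) = 78.04 kg·m²·rad/s.
Combined I = 1.737 + 0.1737 = 1.911 kg·m².
ω_f = L / I = 78.04 / 1.911 = 40.84 rad/s.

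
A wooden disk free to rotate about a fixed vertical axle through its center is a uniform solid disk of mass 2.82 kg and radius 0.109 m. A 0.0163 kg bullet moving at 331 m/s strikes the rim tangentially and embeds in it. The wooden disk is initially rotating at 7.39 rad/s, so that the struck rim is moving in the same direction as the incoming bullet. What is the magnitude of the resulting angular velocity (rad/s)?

|ω_f| ≈ 42.0 rad/s

The axle reaction passes through the axle and exerts no torque about it; angular momentum about the axle is conserved through the impact.
I_p = ½(2.82)(0.109)² = 0.01675 kg·m². Taking the sense of the bullet's angular momentum as positive, L_{bullet} = m v R = (0.0163)(331)(0.109) = 0.5881 kg·m²/s.
L_i = +I_p ω_p + m v R = +(0.01675)(7.39) + 0.5881 = 0.7119 kg·m²/s.
After sticking, I_f = I_p + m R² = 0.01675 + (0.0163)(0.109)² = 0.01695 kg·m².
ω_f = L_i / I_f = 0.7119 / 0.01695 = 42.01 rad/s.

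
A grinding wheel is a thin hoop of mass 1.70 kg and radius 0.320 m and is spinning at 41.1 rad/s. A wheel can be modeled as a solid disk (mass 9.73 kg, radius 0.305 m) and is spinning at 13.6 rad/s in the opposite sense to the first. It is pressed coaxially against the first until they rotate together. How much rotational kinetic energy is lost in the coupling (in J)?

The coupling torques are internal; angular momentum about the shared axis is conserved.
Moments of inertia: I_A = (1.70)(0.320)² = 0.1741 kg·m²; I_B = ½(9.73)(0.305)² = 0.4526 kg·m².
Taking A's sense as positive: L = (0.1741)(41.1) − (0.4526)(13.6) = 0.9998 kg·m²·rad/s.
Combined I = 0.1741 + 0.4526 = 0.6266 kg·m².
ω_f = L / I = 0.9998 / 0.6266 = 1.595 rad/s.
KE_i = ½ΣIω² = 188.9 J; KE_f = ½(0.6266)(1.595)² = 0.7975 J.

ΔKE lost ≈ 188 J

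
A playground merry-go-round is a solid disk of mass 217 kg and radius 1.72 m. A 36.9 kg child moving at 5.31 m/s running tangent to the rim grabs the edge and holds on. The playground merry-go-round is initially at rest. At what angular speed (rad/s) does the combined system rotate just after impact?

About the axle the impulsive forces during the collision are internal, so angular momentum about that axis is conserved.
I_p = ½(217)(1.72)² = 321.0 kg·m². Taking the sense of the child's angular momentum as positive, L_{child} = m v R = (36.9)(5.31)(1.72) = 337.0 kg·m²/s.
L_i = 0 + 337.0 = 337.0 kg·m²/s.
After sticking, I_f = I_p + m R² = 321.0 + (36.9)(1.72)² = 430.2 kg·m².
ω_f = L_i / I_f = 337.0 / 430.2 = 0.7835 rad/s.

|ω_f| ≈ 0.783 rad/s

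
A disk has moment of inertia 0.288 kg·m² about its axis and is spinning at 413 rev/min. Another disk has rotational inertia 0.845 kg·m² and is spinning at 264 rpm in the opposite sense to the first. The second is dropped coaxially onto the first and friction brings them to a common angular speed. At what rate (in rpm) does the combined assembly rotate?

The coupling torques are internal; angular momentum about the shared axis is conserved.
Taking A's sense as positive: L = (0.2880)(413) − (0.8450)(264) = -104.1 kg·m²·rpm.
Combined I = 0.2880 + 0.8450 = 1.133 kg·m².
ω_f = L / I = -104.1 / 1.133 = -91.91 rpm.

|ω_f| ≈ 91.9 rpm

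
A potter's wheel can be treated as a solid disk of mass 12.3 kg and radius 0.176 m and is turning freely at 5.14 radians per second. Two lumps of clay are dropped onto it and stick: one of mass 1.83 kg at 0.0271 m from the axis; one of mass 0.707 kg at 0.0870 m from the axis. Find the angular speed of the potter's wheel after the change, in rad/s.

ω_f ≈ 4.97 rad/s

The added mass arrives with no angular momentum about the axis, and any external torque about the axis is negligible, so the system's angular momentum is conserved.
I_p = ½(12.3)(0.176)² = 0.1905 kg·m².
Added inertia Σmr² = (1.83)(0.0271)² + (0.707)(0.0870)² = 0.006695 kg·m²; I_f = 0.1905 + 0.006695 = 0.1972 kg·m².
ω_f = I_p ω_i / I_f = (0.1905)(5.14) / 0.1972 = 4.965 rad/s.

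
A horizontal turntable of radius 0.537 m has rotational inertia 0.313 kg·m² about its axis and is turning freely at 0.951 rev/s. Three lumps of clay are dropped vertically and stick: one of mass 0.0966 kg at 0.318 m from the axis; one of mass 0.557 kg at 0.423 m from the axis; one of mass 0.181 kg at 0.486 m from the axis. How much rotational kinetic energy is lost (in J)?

No external torque acts about the axis; L_before = L_after.
Added inertia Σmr² = (0.0966)(0.318)² + (0.557)(0.423)² + (0.181)(0.486)² = 0.1522 kg·m²; I_f = 0.3130 + 0.1522 = 0.4652 kg·m².
ω_f = I_p ω_i / I_f = (0.3130)(0.951) / 0.4652 = 0.6399 rev/s.
KE_i = ½(0.3130)(5.975 rad/s)² = 5.588 J; KE_f = ½(0.4652)(4.021)² = 3.760 J.

energy lost ≈ 1.83 J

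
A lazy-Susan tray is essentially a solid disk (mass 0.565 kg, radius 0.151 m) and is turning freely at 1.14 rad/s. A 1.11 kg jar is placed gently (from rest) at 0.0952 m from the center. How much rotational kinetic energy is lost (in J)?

energy lost ≈ 0.00255 J

No external torque acts about the center; L_before = L_after.
I_p = ½(0.565)(0.151)² = 0.006441 kg·m².
Added inertia Σmr² = (1.11)(0.0952)² = 0.01006 kg·m²; I_f = 0.006441 + 0.01006 = 0.01650 kg·m².
ω_f = I_p ω_i / I_f = (0.006441)(1.14) / 0.01650 = 0.4450 rad/s.
KE_i = ½(0.006441)(1.140 rad/s)² = 0.004186 J; KE_f = ½(0.01650)(0.4450)² = 0.001634 J.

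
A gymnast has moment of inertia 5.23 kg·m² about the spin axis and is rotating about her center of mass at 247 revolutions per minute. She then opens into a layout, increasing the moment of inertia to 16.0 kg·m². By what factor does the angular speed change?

ω₂/ω₁ ≈ 0.327

Angular momentum about the spin axis is conserved since the torque about it is zero.
ω₂/ω₁ = I₁/I₂ = 5.230 / 16.00 = 0.3269.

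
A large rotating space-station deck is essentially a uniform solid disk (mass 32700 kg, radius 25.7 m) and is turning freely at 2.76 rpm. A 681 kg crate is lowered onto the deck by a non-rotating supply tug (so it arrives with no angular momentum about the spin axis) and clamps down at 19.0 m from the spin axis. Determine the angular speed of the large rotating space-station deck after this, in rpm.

ω_f ≈ 2.70 rpm

The added mass arrives with no angular momentum about the spin axis, and any external torque about the spin axis is negligible, so the system's angular momentum is conserved.
I_p = ½(32700)(25.7)² = 1.080e+07 kg·m².
Added inertia Σmr² = (681)(19.0)² = 2.458e+05 kg·m²; I_f = 1.080e+07 + 2.458e+05 = 1.104e+07 kg·m².
ω_f = I_p ω_i / I_f = (1.080e+07)(2.76) / 1.104e+07 = 2.699 rpm.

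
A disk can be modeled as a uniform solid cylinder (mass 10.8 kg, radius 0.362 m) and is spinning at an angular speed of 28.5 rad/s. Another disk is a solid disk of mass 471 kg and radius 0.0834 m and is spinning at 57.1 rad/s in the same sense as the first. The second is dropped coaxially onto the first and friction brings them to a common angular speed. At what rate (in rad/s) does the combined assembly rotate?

The coupling torques are internal; angular momentum about the shared axis is conserved.
Moments of inertia: I_A = ½(10.8)(0.362)² = 0.7076 kg·m²; I_B = ½(471)(0.0834)² = 1.638 kg·m².
Taking A's sense as positive: L = (0.7076)(28.5) + (1.638)(57.1) = 113.7 kg·m²·rad/s.
Combined I = 0.7076 + 1.638 = 2.346 kg·m².
ω_f = L / I = 113.7 / 2.346 = 48.47 rad/s.

|ω_f| ≈ 48.5 rad/s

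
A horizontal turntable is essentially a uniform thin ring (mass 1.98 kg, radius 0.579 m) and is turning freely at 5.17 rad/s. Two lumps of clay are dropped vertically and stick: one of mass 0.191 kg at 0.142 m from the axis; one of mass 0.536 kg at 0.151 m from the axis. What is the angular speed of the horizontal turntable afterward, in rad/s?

No external torque acts about the axis; L_before = L_after.
I_p = (1.98)(0.579)² = 0.6638 kg·m².
Added inertia Σmr² = (0.191)(0.142)² + (0.536)(0.151)² = 0.01607 kg·m²; I_f = 0.6638 + 0.01607 = 0.6798 kg·m².
ω_f = I_p ω_i / I_f = (0.6638)(5.17) / 0.6798 = 5.048 rad/s.

ω_f ≈ 5.05 rad/s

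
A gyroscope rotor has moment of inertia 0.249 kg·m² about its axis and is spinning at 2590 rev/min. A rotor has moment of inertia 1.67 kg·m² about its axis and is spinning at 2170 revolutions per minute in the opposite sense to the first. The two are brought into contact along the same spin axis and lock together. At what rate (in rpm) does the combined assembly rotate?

|ω_f| ≈ 1550 rpm

No external torque acts about the common axis, so total angular momentum is conserved.
Taking A's sense as positive: L = (0.2490)(2590) − (1.670)(2170) = -2979 kg·m²·rpm.
Combined I = 0.2490 + 1.670 = 1.919 kg·m².
ω_f = L / I = -2979 / 1.919 = -1552 rpm.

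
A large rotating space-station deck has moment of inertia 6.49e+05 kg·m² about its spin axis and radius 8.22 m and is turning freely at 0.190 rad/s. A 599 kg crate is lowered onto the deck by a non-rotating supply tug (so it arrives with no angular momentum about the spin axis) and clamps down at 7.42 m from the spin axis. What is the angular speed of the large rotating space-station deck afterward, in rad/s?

ω_f ≈ 0.181 rad/s

No external torque acts about the spin axis; L_before = L_after.
Added inertia Σmr² = (599)(7.42)² = 32980 kg·m²; I_f = 6.490e+05 + 32980 = 6.820e+05 kg·m².
ω_f = I_p ω_i / I_f = (6.490e+05)(0.190) / 6.820e+05 = 0.1808 rad/s.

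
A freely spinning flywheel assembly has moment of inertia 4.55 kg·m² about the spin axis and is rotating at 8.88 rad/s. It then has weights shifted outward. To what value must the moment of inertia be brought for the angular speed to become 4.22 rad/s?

Angular momentum about the spin axis is conserved since the torque about it is zero.
I₂ = I₁ω₁ / ω₂ = (4.55)(8.88) / (4.22) = 9.574 kg·m².

I₂ ≈ 9.57 kg·m²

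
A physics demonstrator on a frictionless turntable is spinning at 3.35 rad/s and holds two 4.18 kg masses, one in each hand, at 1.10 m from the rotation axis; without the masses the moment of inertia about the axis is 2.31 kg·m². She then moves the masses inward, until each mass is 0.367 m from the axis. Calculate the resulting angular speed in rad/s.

No external torque acts about the spin axis, so angular momentum is conserved.
I₁ = 2.31 + 2(4.18)(1.10)² = 12.43 kg·m²; I₂ = 2.31 + 2(4.18)(0.367)² = 3.436 kg·m².
ω₂ = I₁ω₁ / I₂ = (12.43)(3.35 rad/s) / (3.436) = 12.11 rad/s.

ω₂ ≈ 12.1 rad/s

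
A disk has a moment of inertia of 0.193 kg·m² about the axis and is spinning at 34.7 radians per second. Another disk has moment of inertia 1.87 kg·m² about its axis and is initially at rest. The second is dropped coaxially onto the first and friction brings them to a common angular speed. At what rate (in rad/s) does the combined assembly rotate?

|ω_f| ≈ 3.25 rad/s

The coupling torques are internal; angular momentum about the shared axis is conserved.
Taking A's sense as positive: L = (0.1930)(34.7) = 6.697 kg·m²·rad/s.
Combined I = 0.1930 + 1.870 = 2.063 kg·m².
ω_f = L / I = 6.697 / 2.063 = 3.246 rad/s.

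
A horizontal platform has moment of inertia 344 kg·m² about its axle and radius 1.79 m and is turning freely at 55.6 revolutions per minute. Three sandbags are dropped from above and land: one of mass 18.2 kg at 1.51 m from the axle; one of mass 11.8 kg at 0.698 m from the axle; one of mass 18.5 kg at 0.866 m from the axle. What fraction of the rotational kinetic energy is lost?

No external torque acts about the axle; L_before = L_after.
Added inertia Σmr² = (18.2)(1.51)² + (11.8)(0.698)² + (18.5)(0.866)² = 61.12 kg·m²; I_f = 344.0 + 61.12 = 405.1 kg·m².
ω_f = I_p ω_i / I_f = (344.0)(55.6) / 405.1 = 47.21 rpm.
KE_i = ½(344.0)(5.822 rad/s)² = 5831 J; KE_f = ½(405.1)(4.944)² = 4951 J.
Fraction lost = 0.1509.

fraction ≈ 0.151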